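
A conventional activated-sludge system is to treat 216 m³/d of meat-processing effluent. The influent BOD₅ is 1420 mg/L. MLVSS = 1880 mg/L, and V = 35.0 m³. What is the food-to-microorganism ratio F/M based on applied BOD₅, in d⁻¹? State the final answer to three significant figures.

Food-to-microorganism ratio F/M = Q S₀ / (V X) = 216 × 1420 / (35.00 × 1880) = 4.661 d⁻¹.

F/M ≈ 4.66 d⁻¹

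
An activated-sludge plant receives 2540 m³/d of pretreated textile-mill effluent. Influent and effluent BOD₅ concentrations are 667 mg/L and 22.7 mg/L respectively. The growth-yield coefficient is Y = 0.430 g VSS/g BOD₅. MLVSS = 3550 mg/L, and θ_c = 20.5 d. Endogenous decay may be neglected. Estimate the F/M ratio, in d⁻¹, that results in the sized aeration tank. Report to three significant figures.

V·X = Y·Q·ΔS·θ_c gives V = 0.430 × 2540 × (667 − 22.7) × 20.5 / 3550 = 4064 m³.
F/M = applied load / biomass = Q·S₀/(V·X) = 2540 × 667 / (4064 × 3550) = 0.1174 d⁻¹.

F/M ≈ 0.117 d⁻¹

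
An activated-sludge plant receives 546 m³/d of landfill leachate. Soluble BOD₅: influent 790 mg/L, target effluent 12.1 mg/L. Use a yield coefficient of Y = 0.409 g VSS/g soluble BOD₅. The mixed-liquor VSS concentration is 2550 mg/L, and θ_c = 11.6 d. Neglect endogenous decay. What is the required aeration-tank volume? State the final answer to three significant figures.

With k_d = 0 the design equation reduces to V = Y Q (S₀−S) θ_c / X = 0.409 × 546 × (790 − 12.1) × 11.6 / 2550 = 790.2 m³.

V ≈ 790 m³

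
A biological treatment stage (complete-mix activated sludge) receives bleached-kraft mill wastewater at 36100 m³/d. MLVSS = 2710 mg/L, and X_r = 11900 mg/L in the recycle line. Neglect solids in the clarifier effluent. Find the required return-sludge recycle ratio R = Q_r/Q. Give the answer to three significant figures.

R ≈ 0.295

Mass balance around the secondary clarifier (neglecting effluent solids): R = X / (X_r − X) = 2710 / (11900 − 2710) = 0.2949.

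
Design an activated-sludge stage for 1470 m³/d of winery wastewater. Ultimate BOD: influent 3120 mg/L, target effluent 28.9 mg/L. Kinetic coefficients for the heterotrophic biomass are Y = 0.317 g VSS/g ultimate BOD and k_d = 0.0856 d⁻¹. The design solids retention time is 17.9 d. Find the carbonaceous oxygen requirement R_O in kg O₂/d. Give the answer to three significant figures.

Correct the yield for decay: Y_obs = Y/(1 + k_d θ_c) = 0.317 / (1 + 0.0856 × 17.9) = 0.317 / 2.532 = 0.1252.
Mass of ultimate BOD removed per day: Q(S₀ − S) = 1470 × 3091 g/m³ = 4544 kg/d.
Net sludge production P_X = 0.1252 × 4544 = 568.8 kg VSS/d.
Carbonaceous O₂ demand = substrate oxidised − cell-mass equivalent = 4544 − 1.42 × 568.8 = 3736 kg O₂/d.

R_O ≈ 3740 kg O₂/d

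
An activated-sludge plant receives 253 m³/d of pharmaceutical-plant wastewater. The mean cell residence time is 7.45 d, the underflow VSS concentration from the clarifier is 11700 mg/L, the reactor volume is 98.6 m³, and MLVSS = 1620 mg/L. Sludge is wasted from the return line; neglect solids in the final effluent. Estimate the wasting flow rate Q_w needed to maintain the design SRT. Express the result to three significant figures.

Q_w ≈ 1.83 m³/d

Wasting from the return line (neglecting effluent solids): Q_w = V·X / (θ_c·X_r) = 98.60 × 1620 / (7.45 × 11700) = 1.833 m³/d.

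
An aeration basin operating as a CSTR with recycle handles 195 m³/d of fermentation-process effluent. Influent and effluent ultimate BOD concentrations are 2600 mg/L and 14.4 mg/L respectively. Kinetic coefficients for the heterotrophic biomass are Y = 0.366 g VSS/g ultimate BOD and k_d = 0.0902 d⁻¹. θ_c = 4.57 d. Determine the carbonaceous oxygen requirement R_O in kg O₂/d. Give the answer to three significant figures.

R_O ≈ 319 kg O₂/d

Correct the yield for decay: Y_obs = Y/(1 + k_d θ_c) = 0.366 / (1 + 0.0902 × 4.57) = 0.366 / 1.412 = 0.2592.
Mass of ultimate BOD removed per day: Q(S₀ − S) = 195 × 2586 g/m³ = 504.2 kg/d.
Biomass synthesised: P_X = Y_obs × 504.2 = 130.7 kg VSS/d.
Carbonaceous O₂ demand = substrate oxidised − cell-mass equivalent = 504.2 − 1.42 × 130.7 = 318.6 kg O₂/d.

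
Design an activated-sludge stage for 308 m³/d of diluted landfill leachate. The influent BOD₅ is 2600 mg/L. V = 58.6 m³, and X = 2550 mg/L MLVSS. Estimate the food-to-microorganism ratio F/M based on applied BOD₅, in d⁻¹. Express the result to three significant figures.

F/M = Q·S₀ / (V·X) = 308 × 2600 / (58.60 × 2550) = 5.359 g BOD₅·(g VSS·d)⁻¹.

F/M ≈ 5.36 d⁻¹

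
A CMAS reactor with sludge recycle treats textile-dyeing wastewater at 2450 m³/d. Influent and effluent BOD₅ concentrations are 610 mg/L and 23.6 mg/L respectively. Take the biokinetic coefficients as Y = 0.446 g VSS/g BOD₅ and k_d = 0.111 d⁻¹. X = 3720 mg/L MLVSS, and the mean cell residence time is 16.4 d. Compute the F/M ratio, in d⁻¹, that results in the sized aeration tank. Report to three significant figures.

F/M ≈ 0.401 d⁻¹

Steady-state biomass mass balance: V·X·(1 + k_d·θ_c) = Y·Q·(S₀ − S)·θ_c, so V = 0.446 × 2450 × (610 − 23.6) × 16.4 / [3720 × (1 + 0.111 × 16.4)] = 1.05×10^7 / 10492 = 1002 m³.
F/M = applied load / biomass = Q·S₀/(V·X) = 2450 × 610 / (1002 × 3720) = 0.4011 d⁻¹.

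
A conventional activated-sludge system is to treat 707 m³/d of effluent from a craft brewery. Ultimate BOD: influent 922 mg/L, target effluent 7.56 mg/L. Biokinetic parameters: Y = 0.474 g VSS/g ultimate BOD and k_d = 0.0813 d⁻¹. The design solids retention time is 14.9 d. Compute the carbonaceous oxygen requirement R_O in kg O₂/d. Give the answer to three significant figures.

R_O ≈ 450 kg O₂/d

The observed yield is Y_obs = Y/(1 + k_d·θ_c) = 0.474 / (1 + 0.0813 × 14.9) = 0.474 / 2.211 = 0.2143 g VSS per g ultimate BOD removed.
ΔS = 922 − 7.56 = 914.4 mg/L, so the substrate removal rate is 707 × 914.4/1000 = 646.5 kg ultimate BOD/d.
P_X = Y_obs·Q·(S₀ − S) = 0.2143 × 646.5 = 138.6 kg VSS/d.
R_O = Q·(S₀ − S) − 1.42·P_X = 646.5 − 1.42 × 138.6 = 449.7 kg O₂/d.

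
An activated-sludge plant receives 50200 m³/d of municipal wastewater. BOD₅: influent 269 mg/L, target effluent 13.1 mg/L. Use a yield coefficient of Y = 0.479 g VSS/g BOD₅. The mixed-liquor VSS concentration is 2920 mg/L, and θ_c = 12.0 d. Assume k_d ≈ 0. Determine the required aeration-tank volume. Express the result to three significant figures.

V ≈ 25300 m³

With k_d = 0 the design equation reduces to V = Y Q (S₀−S) θ_c / X = 0.479 × 50200 × (269 − 13.1) × 12.0 / 2920 = 25288 m³.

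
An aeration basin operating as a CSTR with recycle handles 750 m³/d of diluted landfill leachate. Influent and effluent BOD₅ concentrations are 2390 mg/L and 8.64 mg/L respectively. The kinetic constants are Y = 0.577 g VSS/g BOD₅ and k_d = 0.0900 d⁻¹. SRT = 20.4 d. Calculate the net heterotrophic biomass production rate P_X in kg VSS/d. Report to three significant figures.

P_X ≈ 363 kg VSS/d

Correct the yield for decay: Y_obs = Y/(1 + k_d θ_c) = 0.577 / (1 + 0.0900 × 20.4) = 0.577 / 2.836 = 0.2035.
Q·(S₀ − S) = 750 × (2390 − 8.64) × 10⁻³ = 1786 kg/d removed.
P_X = Y_obs · Q(S₀ − S) = 0.2035 × 1786 = 363.4 kg VSS/d.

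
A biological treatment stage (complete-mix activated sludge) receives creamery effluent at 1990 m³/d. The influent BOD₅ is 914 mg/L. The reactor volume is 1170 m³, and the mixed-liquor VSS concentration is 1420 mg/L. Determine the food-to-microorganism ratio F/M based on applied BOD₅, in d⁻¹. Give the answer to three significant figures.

F/M = applied load / biomass = Q·S₀/(V·X) = 1990 × 914 / (1170 × 1420) = 1.095 d⁻¹.

F/M ≈ 1.09 d⁻¹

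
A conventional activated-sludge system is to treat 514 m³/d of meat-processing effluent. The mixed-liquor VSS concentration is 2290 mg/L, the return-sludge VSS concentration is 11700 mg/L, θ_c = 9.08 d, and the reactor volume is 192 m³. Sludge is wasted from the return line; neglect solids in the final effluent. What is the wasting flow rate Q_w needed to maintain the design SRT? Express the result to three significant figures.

Q_w ≈ 4.14 m³/d

Q_w = (V·X)/(θ_c X_r) = 192.0 × 2290 / (9.08 × 11700) = 4.139 m³/d.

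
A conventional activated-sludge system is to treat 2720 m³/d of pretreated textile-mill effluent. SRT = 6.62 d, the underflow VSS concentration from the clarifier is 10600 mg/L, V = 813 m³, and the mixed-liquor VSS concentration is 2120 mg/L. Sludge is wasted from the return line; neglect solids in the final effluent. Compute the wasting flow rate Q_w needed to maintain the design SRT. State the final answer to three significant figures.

Q_w ≈ 24.6 m³/d

Wasting from the return line (neglecting effluent solids): Q_w = V·X / (θ_c·X_r) = 813.0 × 2120 / (6.62 × 10600) = 24.56 m³/d.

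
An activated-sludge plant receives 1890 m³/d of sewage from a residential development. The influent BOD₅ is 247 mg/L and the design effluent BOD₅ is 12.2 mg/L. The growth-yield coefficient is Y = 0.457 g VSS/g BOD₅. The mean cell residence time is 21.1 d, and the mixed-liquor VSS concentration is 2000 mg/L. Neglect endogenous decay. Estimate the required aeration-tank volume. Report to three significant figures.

Biomass mass balance (decay neglected): V·X = Y·Q·(S₀ − S)·θ_c, so V = 0.457 × 1890 × (247 − 12.2) × 21.1 / 2000 = 2140 m³.

V ≈ 2140 m³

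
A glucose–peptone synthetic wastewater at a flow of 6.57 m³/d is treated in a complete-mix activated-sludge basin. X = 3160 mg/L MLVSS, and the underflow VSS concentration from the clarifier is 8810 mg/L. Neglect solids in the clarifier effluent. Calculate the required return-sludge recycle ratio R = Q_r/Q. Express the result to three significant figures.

R ≈ 0.559

R = Q_r/Q = X/(X_r − X) = 3160 / (8810 − 3160) = 0.5593.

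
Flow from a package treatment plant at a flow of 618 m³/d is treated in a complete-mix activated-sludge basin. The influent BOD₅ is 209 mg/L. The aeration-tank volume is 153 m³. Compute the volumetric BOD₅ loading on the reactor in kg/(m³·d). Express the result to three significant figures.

Volumetric loading L_v = Q·S₀ / V = 618 × 209 g/m³ / 153.0 m³ = 844.2 g/(m³·d) = 0.8442 kg BOD₅/(m³·d).

L_v ≈ 0.844 kg BOD₅/(m³·d)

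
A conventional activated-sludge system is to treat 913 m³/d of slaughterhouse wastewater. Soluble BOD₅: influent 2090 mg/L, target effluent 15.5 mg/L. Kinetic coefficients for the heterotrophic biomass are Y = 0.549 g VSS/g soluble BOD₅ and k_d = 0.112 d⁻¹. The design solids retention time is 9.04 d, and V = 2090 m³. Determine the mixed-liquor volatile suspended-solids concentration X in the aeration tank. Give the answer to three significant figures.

X ≈ 2230 mg/L

X = Y·Q·ΔS·θ_c / [V·(1 + k_d θ_c)] = 0.549 × 913 × (2090 − 15.5) × 9.04 / [2090 × (1 + 0.112 × 9.04)] = 2235 mg/L.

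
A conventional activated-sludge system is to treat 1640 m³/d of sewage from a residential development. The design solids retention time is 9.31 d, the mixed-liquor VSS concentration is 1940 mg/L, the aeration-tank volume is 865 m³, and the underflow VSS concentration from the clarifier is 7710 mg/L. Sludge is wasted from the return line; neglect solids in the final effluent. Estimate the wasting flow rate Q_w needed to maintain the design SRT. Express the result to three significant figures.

Q_w = (V·X)/(θ_c X_r) = 865.0 × 1940 / (9.31 × 7710) = 23.38 m³/d.

Q_w ≈ 23.4 m³/d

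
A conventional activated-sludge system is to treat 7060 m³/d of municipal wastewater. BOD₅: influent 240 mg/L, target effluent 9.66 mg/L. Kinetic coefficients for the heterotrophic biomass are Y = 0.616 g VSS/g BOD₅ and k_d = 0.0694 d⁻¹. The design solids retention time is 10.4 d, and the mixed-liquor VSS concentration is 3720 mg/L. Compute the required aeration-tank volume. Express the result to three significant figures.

Rearranging the biomass balance for a CMAS with decay, V = Y·Q·ΔS·θ_c / [X·(1+k_d θ_c)] = 0.616 × 7060 × (240 − 9.66) × 10.4 / [3720 × (1 + 0.0694 × 10.4)] = 1.04×10^7 / 6405 = 1627 m³.

V ≈ 1630 m³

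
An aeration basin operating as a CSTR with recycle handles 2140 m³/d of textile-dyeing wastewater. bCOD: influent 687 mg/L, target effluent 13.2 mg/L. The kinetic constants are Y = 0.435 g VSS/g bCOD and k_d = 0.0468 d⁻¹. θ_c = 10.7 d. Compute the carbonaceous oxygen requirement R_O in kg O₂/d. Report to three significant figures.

R_O ≈ 848 kg O₂/d

Correct the yield for decay: Y_obs = Y/(1 + k_d θ_c) = 0.435 / (1 + 0.0468 × 10.7) = 0.435 / 1.501 = 0.2899.
ΔS = 687 − 13.2 = 673.8 mg/L, so the substrate removal rate is 2140 × 673.8/1000 = 1442 kg bCOD/d.
P_X = Y_obs·Q·(S₀ − S) = 0.2899 × 1442 = 417.9 kg VSS/d.
Carbonaceous O₂ demand = substrate oxidised − cell-mass equivalent = 1442 − 1.42 × 417.9 = 848.4 kg O₂/d.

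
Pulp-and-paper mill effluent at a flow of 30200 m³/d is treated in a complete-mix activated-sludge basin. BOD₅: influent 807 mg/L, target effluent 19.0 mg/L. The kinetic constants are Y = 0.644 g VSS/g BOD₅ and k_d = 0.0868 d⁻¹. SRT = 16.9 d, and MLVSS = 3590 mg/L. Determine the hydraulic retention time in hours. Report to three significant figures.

Steady-state biomass mass balance: V·X·(1 + k_d·θ_c) = Y·Q·(S₀ − S)·θ_c, so V = 0.644 × 30200 × (807 − 19.0) × 16.9 / [3590 × (1 + 0.0868 × 16.9)] = 2.59×10^8 / 8856 = 29245 m³.
Hydraulic retention time τ = V/Q = 29245 / 30200 = 0.9684 d = 23.24 h.

τ ≈ 23.2 h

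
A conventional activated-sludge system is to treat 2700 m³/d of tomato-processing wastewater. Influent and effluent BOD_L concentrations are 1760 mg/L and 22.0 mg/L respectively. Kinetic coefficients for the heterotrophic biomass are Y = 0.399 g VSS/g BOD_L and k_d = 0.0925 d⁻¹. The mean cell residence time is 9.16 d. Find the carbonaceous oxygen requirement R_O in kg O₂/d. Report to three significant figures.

R_O ≈ 3250 kg O₂/d

Y_obs = Y / (1 + k_d θ_c) = 0.399 / (1 + 0.0925 × 9.16) = 0.399 / 1.847 = 0.2160.
Q·(S₀ − S) = 2700 × (1760 − 22.0) × 10⁻³ = 4693 kg/d removed.
Biomass synthesised: P_X = Y_obs × 4693 = 1014 kg VSS/d.
Carbonaceous O₂ demand = substrate oxidised − cell-mass equivalent = 4693 − 1.42 × 1014 = 3253 kg O₂/d.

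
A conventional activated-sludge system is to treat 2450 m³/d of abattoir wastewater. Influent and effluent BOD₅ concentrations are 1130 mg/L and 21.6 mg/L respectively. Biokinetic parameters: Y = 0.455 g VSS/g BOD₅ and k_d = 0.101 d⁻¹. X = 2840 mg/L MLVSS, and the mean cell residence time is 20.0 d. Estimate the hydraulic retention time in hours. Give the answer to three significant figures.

τ ≈ 28.2 h

From the SRT design equation V = Y Q (S₀−S) θ_c / [X (1 + k_d θ_c)] = 0.455 × 2450 × (1130 − 21.6) × 20.0 / [2840 × (1 + 0.101 × 20.0)] = 2.47×10^7 / 8577 = 2881 m³.
HRT = V/Q = 2881 m³ / 2450 m³·d⁻¹ = 1.176 d × 24 = 28.22 h.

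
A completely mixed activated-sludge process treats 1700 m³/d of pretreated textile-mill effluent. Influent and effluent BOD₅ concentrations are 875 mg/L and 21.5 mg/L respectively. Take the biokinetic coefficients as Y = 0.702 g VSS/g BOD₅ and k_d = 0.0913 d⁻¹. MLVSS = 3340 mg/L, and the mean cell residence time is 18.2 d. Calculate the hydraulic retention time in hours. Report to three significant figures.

Steady-state biomass mass balance: V·X·(1 + k_d·θ_c) = Y·Q·(S₀ − S)·θ_c, so V = 0.702 × 1700 × (875 − 21.5) × 18.2 / [3340 × (1 + 0.0913 × 18.2)] = 1.85×10^7 / 8890 = 2085 m³.
HRT = V/Q = 2085 m³ / 1700 m³·d⁻¹ = 1.227 d × 24 = 29.44 h.

τ ≈ 29.4 h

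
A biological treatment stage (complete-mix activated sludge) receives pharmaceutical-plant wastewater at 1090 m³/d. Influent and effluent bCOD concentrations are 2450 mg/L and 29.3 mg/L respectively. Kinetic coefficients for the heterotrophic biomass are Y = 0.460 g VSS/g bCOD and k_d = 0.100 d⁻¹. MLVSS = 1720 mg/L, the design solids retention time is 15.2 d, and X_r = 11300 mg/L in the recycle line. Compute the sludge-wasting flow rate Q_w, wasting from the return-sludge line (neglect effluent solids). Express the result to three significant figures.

Steady-state biomass mass balance: V·X·(1 + k_d·θ_c) = Y·Q·(S₀ − S)·θ_c, so V = 0.460 × 1090 × (2450 − 29.3) × 15.2 / [1720 × (1 + 0.100 × 15.2)] = 1.84×10^7 / 4334 = 4256 m³.
θ_c = V·X/(Q_w·X_r) when wasting from the recycle, so Q_w = V·X/(θ_c·X_r) = 4256 × 1720 / (15.2 × 11300) = 42.62 m³/d.

Q_w ≈ 42.6 m³/d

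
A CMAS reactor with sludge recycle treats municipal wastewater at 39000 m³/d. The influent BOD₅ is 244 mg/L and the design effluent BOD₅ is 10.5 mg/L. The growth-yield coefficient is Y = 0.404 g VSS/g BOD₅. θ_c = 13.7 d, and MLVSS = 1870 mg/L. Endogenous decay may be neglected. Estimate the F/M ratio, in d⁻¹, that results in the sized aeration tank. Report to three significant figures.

F/M ≈ 0.189 d⁻¹

With k_d = 0 the design equation reduces to V = Y Q (S₀−S) θ_c / X = 0.404 × 39000 × (244 − 10.5) × 13.7 / 1870 = 26953 m³.
F/M = applied load / biomass = Q·S₀/(V·X) = 39000 × 244 / (26953 × 1870) = 0.1888 d⁻¹.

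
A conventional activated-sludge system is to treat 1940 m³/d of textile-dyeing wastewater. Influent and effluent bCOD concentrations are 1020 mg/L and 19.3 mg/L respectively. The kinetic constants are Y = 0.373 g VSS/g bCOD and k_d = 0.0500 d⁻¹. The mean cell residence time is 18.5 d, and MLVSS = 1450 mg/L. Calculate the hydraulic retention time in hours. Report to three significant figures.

τ ≈ 59.4 h

Rearranging the biomass balance for a CMAS with decay, V = Y·Q·ΔS·θ_c / [X·(1+k_d θ_c)] = 0.373 × 1940 × (1020 − 19.3) × 18.5 / [1450 × (1 + 0.0500 × 18.5)] = 1.34×10^7 / 2791 = 4799 m³.
τ = V/Q = 4799/1940 = 2.474 d, or 59.37 h.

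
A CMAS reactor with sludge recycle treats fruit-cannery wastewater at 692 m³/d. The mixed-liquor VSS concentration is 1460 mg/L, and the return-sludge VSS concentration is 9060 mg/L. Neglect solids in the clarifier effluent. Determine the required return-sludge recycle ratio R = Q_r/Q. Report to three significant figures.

Solids balance on the clarifier gives (1+R)X = R·X_r, so R = X/(X_r − X) = 1460 / (9060 − 1460) = 0.1921.

R ≈ 0.192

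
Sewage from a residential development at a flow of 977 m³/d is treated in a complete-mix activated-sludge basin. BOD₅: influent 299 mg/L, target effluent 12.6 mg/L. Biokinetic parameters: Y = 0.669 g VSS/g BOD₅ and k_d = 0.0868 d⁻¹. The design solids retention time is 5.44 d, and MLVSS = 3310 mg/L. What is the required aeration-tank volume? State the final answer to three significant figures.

V ≈ 209 m³

From the SRT design equation V = Y Q (S₀−S) θ_c / [X (1 + k_d θ_c)] = 0.669 × 977 × (299 − 12.6) × 5.44 / [3310 × (1 + 0.0868 × 5.44)] = 1.02×10^6 / 4873 = 209.0 m³.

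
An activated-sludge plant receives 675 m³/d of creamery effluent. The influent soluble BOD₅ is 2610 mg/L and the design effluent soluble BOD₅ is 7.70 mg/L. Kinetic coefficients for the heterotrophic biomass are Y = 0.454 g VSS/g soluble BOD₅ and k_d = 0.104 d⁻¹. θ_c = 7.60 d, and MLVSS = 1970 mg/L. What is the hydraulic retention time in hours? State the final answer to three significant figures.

τ ≈ 61.1 h

Rearranging the biomass balance for a CMAS with decay, V = Y·Q·ΔS·θ_c / [X·(1+k_d θ_c)] = 0.454 × 675 × (2610 − 7.70) × 7.60 / [1970 × (1 + 0.104 × 7.60)] = 6.06×10^6 / 3527 = 1718 m³.
τ = V/Q = 1718/675 = 2.546 d, or 61.10 h.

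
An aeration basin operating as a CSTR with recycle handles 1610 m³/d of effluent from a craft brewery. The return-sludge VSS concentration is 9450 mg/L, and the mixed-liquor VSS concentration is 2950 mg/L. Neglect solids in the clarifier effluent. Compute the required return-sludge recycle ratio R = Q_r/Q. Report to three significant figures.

R ≈ 0.454

Solids balance on the clarifier gives (1+R)X = R·X_r, so R = X/(X_r − X) = 2950 / (9450 − 2950) = 0.4538.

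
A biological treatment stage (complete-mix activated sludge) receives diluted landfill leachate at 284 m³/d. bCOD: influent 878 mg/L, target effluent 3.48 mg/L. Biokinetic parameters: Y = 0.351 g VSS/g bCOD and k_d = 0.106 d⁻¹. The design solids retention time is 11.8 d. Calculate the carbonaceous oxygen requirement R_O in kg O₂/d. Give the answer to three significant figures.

Correct the yield for decay: Y_obs = Y/(1 + k_d θ_c) = 0.351 / (1 + 0.106 × 11.8) = 0.351 / 2.251 = 0.1559.
Q·(S₀ − S) = 284 × (878 − 3.48) × 10⁻³ = 248.4 kg/d removed.
Net sludge production P_X = 0.1559 × 248.4 = 38.73 kg VSS/d.
Carbonaceous O₂ demand = substrate oxidised − cell-mass equivalent = 248.4 − 1.42 × 38.73 = 193.4 kg O₂/d.

R_O ≈ 193 kg O₂/d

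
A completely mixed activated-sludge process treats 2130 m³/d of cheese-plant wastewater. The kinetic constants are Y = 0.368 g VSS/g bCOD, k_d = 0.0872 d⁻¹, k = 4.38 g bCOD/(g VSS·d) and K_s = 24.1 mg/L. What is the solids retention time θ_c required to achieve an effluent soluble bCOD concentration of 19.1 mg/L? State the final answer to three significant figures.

Specific growth rate at S = 19.1 mg/L: μ = YkS/(K_s+S) = 0.368·4.38·19.1/(24.1+19.1) = 0.7126 d⁻¹.
1/θ_c = 0.7126 − 0.0872 = 0.6254 d⁻¹, so θ_c = 1.599 d.

θ_c ≈ 1.60 d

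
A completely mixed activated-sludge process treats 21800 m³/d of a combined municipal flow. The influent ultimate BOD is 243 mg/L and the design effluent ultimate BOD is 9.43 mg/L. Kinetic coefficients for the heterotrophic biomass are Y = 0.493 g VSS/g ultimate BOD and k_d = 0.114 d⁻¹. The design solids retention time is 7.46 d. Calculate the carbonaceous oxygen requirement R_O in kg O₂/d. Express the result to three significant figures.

R_O ≈ 3170 kg O₂/d

Y_obs = Y / (1 + k_d θ_c) = 0.493 / (1 + 0.114 × 7.46) = 0.493 / 1.850 = 0.2664.
Substrate removed = Q·(S₀ − S) = 21800 m³/d × (243 − 9.43) g/m³ = 5.09×10^6 g/d = 5092 kg/d.
P_X = Y_obs·Q·(S₀ − S) = 0.2664 × 5092 = 1357 kg VSS/d.
Carbonaceous O₂ demand = substrate oxidised − cell-mass equivalent = 5092 − 1.42 × 1357 = 3165 kg O₂/d.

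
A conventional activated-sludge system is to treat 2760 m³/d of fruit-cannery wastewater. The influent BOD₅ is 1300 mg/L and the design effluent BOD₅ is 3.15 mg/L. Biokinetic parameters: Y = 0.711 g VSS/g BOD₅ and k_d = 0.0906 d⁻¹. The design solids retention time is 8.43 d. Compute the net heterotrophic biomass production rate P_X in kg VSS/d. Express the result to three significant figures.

P_X ≈ 1440 kg VSS/d

Y_obs = Y / (1 + k_d θ_c) = 0.711 / (1 + 0.0906 × 8.43) = 0.711 / 1.764 = 0.4031.
Q·(S₀ − S) = 2760 × (1300 − 3.15) × 10⁻³ = 3579 kg/d removed.
Biomass produced: P_X = Y_obs·Q·ΔS = 0.4031 × 3579 ≈ 1443 kg VSS/d.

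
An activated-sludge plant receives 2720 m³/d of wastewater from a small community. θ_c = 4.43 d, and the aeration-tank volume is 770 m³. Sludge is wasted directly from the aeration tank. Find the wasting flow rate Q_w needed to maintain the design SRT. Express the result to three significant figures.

Q_w ≈ 174 m³/d

With mixed-liquor wasting, θ_c = V/Q_w, so Q_w = V/θ_c = 770.0/4.43 = 173.8 m³/d.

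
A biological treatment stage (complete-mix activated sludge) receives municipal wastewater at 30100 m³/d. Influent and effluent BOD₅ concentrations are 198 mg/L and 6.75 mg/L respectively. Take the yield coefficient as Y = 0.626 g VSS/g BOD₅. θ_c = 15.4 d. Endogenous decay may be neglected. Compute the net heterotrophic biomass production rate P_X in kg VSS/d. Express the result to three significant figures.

With endogenous decay neglected, the observed yield equals the true yield: Y_obs = Y = 0.626 g VSS/g BOD₅.
ΔS = 198 − 6.75 = 191.2 mg/L, so the substrate removal rate is 30100 × 191.2/1000 = 5757 kg BOD₅/d.
Net biomass production P_X = Y_obs × Q·(S₀ − S) = 0.6260 × 5757 = 3604 kg VSS/d.

P_X ≈ 3600 kg VSS/d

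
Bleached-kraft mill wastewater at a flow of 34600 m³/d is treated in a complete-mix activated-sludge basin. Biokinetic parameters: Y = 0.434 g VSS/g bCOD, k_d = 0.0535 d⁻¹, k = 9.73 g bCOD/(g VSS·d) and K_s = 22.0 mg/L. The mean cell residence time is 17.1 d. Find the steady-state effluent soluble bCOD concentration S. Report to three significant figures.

S ≈ 0.599 mg/L

For a completely mixed reactor with recycle the Lawrence–McCarty relation gives S = K_s·(1 + k_d·θ_c) / [θ_c·(Y·k − k_d) − 1] = 22.0 × (1 + 0.0535 × 17.1) / [17.1 × (0.434 × 9.73 − 0.0535) − 1] = 42.13 / 70.30 = 0.5993 mg/L.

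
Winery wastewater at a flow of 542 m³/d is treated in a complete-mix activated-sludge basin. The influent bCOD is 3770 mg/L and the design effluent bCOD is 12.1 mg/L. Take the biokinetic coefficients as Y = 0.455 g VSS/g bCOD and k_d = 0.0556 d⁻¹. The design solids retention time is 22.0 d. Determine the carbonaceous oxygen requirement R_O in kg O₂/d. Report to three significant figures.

The observed yield is Y_obs = Y/(1 + k_d·θ_c) = 0.455 / (1 + 0.0556 × 22.0) = 0.455 / 2.223 = 0.2047 g VSS per g bCOD removed.
Mass of bCOD removed per day: Q(S₀ − S) = 542 × 3758 g/m³ = 2037 kg/d.
Net sludge production P_X = 0.2047 × 2037 = 416.8 kg VSS/d.
Carbonaceous O₂ demand = substrate oxidised − cell-mass equivalent = 2037 − 1.42 × 416.8 = 1445 kg O₂/d.

R_O ≈ 1440 kg O₂/d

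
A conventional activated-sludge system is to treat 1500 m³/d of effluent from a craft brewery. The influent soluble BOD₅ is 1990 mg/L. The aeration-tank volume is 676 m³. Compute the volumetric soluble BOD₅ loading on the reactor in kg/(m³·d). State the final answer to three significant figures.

Applied soluble BOD₅ load per unit volume = Q·S₀/V = (1500 × 1990/1000)/676.0 = 4.416 kg soluble BOD₅·m⁻³·d⁻¹.

L_v ≈ 4.42 kg soluble BOD₅/(m³·d)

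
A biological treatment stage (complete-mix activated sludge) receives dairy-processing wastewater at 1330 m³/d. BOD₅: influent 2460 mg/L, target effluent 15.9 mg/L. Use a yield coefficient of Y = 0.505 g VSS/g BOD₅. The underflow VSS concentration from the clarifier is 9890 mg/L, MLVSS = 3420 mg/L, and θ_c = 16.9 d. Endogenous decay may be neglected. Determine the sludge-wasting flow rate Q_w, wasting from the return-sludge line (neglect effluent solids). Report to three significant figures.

V·X = Y·Q·ΔS·θ_c gives V = 0.505 × 1330 × (2460 − 15.9) × 16.9 / 3420 = 8112 m³.
θ_c = V·X/(Q_w·X_r) when wasting from the recycle, so Q_w = V·X/(θ_c·X_r) = 8112 × 3420 / (16.9 × 9890) = 166.0 m³/d.

Q_w ≈ 166 m³/d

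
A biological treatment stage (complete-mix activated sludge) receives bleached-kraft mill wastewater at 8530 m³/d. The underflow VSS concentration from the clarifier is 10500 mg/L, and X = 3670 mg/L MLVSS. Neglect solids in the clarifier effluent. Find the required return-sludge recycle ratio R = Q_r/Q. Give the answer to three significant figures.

Solids balance on the clarifier gives (1+R)X = R·X_r, so R = X/(X_r − X) = 3670 / (10500 − 3670) = 0.5373.

R ≈ 0.537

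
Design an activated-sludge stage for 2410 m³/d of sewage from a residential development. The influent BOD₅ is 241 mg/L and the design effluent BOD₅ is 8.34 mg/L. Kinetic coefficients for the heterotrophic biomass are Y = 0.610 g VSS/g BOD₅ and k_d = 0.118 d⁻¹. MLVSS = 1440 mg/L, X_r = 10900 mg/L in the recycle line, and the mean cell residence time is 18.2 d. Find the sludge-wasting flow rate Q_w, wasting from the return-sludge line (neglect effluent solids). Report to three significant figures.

Q_w ≈ 9.97 m³/d

Rearranging the biomass balance for a CMAS with decay, V = Y·Q·ΔS·θ_c / [X·(1+k_d θ_c)] = 0.610 × 2410 × (241 − 8.34) × 18.2 / [1440 × (1 + 0.118 × 18.2)] = 6.23×10^6 / 4533 = 1373 m³.
Wasting from the return line (neglecting effluent solids): Q_w = V·X / (θ_c·X_r) = 1373 × 1440 / (18.2 × 10900) = 9.969 m³/d.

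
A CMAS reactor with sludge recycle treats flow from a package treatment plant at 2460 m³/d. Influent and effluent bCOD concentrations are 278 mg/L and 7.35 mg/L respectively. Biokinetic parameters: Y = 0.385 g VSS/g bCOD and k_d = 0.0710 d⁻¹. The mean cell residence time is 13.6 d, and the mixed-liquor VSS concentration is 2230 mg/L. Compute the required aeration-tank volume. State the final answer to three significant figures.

V ≈ 795 m³

Rearranging the biomass balance for a CMAS with decay, V = Y·Q·ΔS·θ_c / [X·(1+k_d θ_c)] = 0.385 × 2460 × (278 − 7.35) × 13.6 / [2230 × (1 + 0.0710 × 13.6)] = 3.49×10^6 / 4383 = 795.3 m³.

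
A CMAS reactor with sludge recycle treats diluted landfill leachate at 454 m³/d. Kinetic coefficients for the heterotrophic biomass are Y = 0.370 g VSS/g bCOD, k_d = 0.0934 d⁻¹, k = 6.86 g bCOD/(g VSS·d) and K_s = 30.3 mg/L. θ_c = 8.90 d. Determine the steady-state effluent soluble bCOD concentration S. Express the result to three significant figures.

For a completely mixed reactor with recycle the Lawrence–McCarty relation gives S = K_s·(1 + k_d·θ_c) / [θ_c·(Y·k − k_d) − 1] = 30.3 × (1 + 0.0934 × 8.90) / [8.90 × (0.370 × 6.86 − 0.0934) − 1] = 55.49 / 20.76 = 2.673 mg/L.

S ≈ 2.67 mg/L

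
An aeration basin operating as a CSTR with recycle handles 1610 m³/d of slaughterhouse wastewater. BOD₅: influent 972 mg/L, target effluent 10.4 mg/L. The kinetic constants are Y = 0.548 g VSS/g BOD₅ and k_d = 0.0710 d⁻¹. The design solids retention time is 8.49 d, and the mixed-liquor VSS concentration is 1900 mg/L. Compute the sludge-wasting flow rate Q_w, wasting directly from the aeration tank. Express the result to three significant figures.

Q_w ≈ 279 m³/d

Steady-state biomass mass balance: V·X·(1 + k_d·θ_c) = Y·Q·(S₀ − S)·θ_c, so V = 0.548 × 1610 × (972 − 10.4) × 8.49 / [1900 × (1 + 0.0710 × 8.49)] = 7.2×10^6 / 3045 = 2365 m³.
With mixed-liquor wasting, θ_c = V/Q_w, so Q_w = V/θ_c = 2365/8.49 = 278.6 m³/d.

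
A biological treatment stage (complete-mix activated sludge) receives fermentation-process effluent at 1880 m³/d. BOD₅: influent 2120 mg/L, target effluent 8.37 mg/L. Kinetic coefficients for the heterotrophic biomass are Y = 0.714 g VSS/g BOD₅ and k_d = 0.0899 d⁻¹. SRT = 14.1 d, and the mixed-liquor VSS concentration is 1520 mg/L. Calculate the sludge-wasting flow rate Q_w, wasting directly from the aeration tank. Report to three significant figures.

Q_w ≈ 822 m³/d

From the SRT design equation V = Y Q (S₀−S) θ_c / [X (1 + k_d θ_c)] = 0.714 × 1880 × (2120 − 8.37) × 14.1 / [1520 × (1 + 0.0899 × 14.1)] = 4×10^7 / 3447 = 11595 m³.
For wasting at MLVSS concentration, Q_w = V/θ_c = 11595/14.1 = 822.4 m³/d.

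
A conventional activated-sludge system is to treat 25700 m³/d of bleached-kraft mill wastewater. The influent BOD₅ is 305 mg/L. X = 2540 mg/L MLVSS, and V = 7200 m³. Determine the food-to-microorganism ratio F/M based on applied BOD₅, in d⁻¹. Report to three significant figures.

F/M ≈ 0.429 d⁻¹

Food-to-microorganism ratio F/M = Q S₀ / (V X) = 25700 × 305 / (7200 × 2540) = 0.4286 d⁻¹.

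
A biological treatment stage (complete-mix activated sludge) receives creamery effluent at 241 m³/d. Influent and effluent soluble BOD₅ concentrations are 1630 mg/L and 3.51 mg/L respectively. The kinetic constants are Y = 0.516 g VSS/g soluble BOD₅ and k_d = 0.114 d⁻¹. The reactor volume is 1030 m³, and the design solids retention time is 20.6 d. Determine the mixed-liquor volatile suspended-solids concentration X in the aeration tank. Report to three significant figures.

X ≈ 1210 mg/L

Solving the biomass balance for X: X = Y Q (S₀−S) θ_c / [V (1+k_d θ_c)] = 0.516 × 241 × (1630 − 3.51) × 20.6 / [1030 × (1 + 0.114 × 20.6)] = 1208 mg/L.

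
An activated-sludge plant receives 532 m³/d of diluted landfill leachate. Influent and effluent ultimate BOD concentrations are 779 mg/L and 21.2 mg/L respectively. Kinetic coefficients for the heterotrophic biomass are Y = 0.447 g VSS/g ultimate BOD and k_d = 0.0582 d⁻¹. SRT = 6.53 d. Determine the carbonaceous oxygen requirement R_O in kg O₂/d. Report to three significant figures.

R_O ≈ 218 kg O₂/d

The observed yield is Y_obs = Y/(1 + k_d·θ_c) = 0.447 / (1 + 0.0582 × 6.53) = 0.447 / 1.380 = 0.3239 g VSS per g ultimate BOD removed.
ΔS = 779 − 21.2 = 757.8 mg/L, so the substrate removal rate is 532 × 757.8/1000 = 403.1 kg ultimate BOD/d.
Biomass synthesised: P_X = Y_obs × 403.1 = 130.6 kg VSS/d.
R_O = Q·(S₀ − S) − 1.42·P_X = 403.1 − 1.42 × 130.6 = 217.7 kg O₂/d.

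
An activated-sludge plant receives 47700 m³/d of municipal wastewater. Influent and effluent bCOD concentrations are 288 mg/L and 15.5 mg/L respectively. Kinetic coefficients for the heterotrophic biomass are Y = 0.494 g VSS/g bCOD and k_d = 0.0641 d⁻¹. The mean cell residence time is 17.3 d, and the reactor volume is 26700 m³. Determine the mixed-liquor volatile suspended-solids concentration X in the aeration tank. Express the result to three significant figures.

X ≈ 1970 mg/L

X = Y·Q·ΔS·θ_c / [V·(1 + k_d θ_c)] = 0.494 × 47700 × (288 − 15.5) × 17.3 / [26700 × (1 + 0.0641 × 17.3)] = 1973 mg/L.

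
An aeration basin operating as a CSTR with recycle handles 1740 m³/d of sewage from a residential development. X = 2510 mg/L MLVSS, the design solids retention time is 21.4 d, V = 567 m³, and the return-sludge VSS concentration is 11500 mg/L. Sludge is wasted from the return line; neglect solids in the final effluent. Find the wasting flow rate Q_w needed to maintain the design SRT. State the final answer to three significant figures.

Wasting from the return line (neglecting effluent solids): Q_w = V·X / (θ_c·X_r) = 567.0 × 2510 / (21.4 × 11500) = 5.783 m³/d.

Q_w ≈ 5.78 m³/d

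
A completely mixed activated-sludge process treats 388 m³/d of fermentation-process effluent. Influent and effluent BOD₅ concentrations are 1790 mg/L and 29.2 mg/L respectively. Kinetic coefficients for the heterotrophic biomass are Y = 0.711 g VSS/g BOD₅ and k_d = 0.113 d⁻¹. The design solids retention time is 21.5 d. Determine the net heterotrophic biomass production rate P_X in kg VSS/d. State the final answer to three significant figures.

P_X ≈ 142 kg VSS/d

Observed yield with endogenous decay: Y_obs = Y / (1 + k_d·θ_c) = 0.711 / (1 + 0.113 × 21.5) = 0.711 / 3.429 = 0.2073 g VSS/g BOD₅.
ΔS = 1790 − 29.2 = 1761 mg/L, so the substrate removal rate is 388 × 1761/1000 = 683.2 kg BOD₅/d.
Net biomass production P_X = Y_obs × Q·(S₀ − S) = 0.2073 × 683.2 = 141.6 kg VSS/d.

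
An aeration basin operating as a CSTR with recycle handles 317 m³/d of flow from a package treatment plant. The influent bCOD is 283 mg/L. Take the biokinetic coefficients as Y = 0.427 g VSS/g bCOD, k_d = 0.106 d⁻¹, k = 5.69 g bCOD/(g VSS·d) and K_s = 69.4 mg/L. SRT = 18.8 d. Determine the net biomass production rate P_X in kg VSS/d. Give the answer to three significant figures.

P_X ≈ 12.6 kg VSS/d

Effluent substrate depends only on kinetics and SRT: S = K_s(1 + k_d θ_c) / [θ_c(Yk − k_d) − 1] = 69.4 × (1 + 0.106 × 18.8) / [18.8 × (0.427 × 5.69 − 0.106) − 1] = 207.7 / 42.68 = 4.866 mg/L.
Observed yield with endogenous decay: Y_obs = Y / (1 + k_d·θ_c) = 0.427 / (1 + 0.106 × 18.8) = 0.427 / 2.993 = 0.1427 g VSS/g bCOD.
Substrate removed = Q·(S₀ − S) = 317 m³/d × (283 − 4.87) g/m³ = 8.82×10^4 g/d = 88.17 kg/d.
So the net sludge growth is P_X = 0.1427 × 88.17 = 12.58 kg VSS/d.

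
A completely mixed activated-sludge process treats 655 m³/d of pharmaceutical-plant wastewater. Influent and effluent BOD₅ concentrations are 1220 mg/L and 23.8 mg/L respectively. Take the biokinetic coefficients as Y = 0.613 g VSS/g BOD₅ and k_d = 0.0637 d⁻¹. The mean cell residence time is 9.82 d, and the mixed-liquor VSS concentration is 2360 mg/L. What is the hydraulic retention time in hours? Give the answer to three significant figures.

Rearranging the biomass balance for a CMAS with decay, V = Y·Q·ΔS·θ_c / [X·(1+k_d θ_c)] = 0.613 × 655 × (1220 − 23.8) × 9.82 / [2360 × (1 + 0.0637 × 9.82)] = 4.72×10^6 / 3836 = 1229 m³.
Hydraulic retention time τ = V/Q = 1229 / 655 = 1.877 d = 45.05 h.

τ ≈ 45.0 h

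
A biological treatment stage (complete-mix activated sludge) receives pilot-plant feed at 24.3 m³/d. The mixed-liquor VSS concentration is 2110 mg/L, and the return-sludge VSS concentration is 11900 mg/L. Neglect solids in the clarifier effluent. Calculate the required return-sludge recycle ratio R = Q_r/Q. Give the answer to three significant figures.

Mass balance around the secondary clarifier (neglecting effluent solids): R = X / (X_r − X) = 2110 / (11900 − 2110) = 0.2155.

R ≈ 0.216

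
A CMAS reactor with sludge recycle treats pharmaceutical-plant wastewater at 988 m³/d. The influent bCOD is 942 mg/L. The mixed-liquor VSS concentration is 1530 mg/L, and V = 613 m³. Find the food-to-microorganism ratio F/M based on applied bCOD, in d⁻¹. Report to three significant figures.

F/M ≈ 0.992 d⁻¹

F/M = Q·S₀ / (V·X) = 988 × 942 / (613.0 × 1530) = 0.9923 g bCOD·(g VSS·d)⁻¹.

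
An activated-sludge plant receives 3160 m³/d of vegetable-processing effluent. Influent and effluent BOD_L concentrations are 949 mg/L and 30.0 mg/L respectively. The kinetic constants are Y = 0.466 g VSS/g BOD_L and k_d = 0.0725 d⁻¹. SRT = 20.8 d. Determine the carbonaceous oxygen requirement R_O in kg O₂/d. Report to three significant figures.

Correct the yield for decay: Y_obs = Y/(1 + k_d θ_c) = 0.466 / (1 + 0.0725 × 20.8) = 0.466 / 2.508 = 0.1858.
ΔS = 949 − 30.0 = 919.0 mg/L, so the substrate removal rate is 3160 × 919.0/1000 = 2904 kg BOD_L/d.
Net sludge production P_X = 0.1858 × 2904 = 539.6 kg VSS/d.
Carbonaceous O₂ demand = substrate oxidised − cell-mass equivalent = 2904 − 1.42 × 539.6 = 2138 kg O₂/d.

R_O ≈ 2140 kg O₂/d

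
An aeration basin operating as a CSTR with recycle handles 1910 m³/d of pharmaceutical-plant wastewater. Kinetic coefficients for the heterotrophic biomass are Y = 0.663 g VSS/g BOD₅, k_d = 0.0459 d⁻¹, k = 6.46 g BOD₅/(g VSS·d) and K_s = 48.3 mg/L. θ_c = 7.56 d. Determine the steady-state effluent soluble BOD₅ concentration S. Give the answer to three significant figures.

For a completely mixed reactor with recycle the Lawrence–McCarty relation gives S = K_s·(1 + k_d·θ_c) / [θ_c·(Y·k − k_d) − 1] = 48.3 × (1 + 0.0459 × 7.56) / [7.56 × (0.663 × 6.46 − 0.0459) − 1] = 65.06 / 31.03 = 2.097 mg/L.

S ≈ 2.10 mg/L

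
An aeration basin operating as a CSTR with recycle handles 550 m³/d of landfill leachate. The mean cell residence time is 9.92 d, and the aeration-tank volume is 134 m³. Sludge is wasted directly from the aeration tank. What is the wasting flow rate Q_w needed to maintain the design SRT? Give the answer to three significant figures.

Q_w ≈ 13.5 m³/d

For wasting at MLVSS concentration, Q_w = V/θ_c = 134.0/9.92 = 13.51 m³/d.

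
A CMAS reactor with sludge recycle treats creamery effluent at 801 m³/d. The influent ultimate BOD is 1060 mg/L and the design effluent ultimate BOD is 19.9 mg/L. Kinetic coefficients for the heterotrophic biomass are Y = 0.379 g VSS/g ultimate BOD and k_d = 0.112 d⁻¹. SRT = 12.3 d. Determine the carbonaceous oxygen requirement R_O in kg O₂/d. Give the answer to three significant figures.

R_O ≈ 645 kg O₂/d

Observed yield with endogenous decay: Y_obs = Y / (1 + k_d·θ_c) = 0.379 / (1 + 0.112 × 12.3) = 0.379 / 2.378 = 0.1594 g VSS/g ultimate BOD.
Substrate removed = Q·(S₀ − S) = 801 m³/d × (1060 − 19.9) g/m³ = 8.33×10^5 g/d = 833.1 kg/d.
Biomass synthesised: P_X = Y_obs × 833.1 = 132.8 kg VSS/d.
R_O = Q·ΔS − 1.42 P_X = 833.1 − 188.6 = 644.5 kg O₂/d.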